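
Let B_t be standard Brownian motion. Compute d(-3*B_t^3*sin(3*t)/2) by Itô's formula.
d(-3*B_t^3*sin(3*t)/2) = (-9*B_t*(B_t^2*cos(3*t) + sin(3*t))/2) dt + (-9*B_t^2*sin(3*t)/2) dB_t

Itô's formula for f(t, x): d f(t, B_t) = (f_t + (1/2) f_xx) dt + f_x dB_t. Compute partials of f(t, x) = -3*x^3*sin(3*t)/2:
  f_t(t,x)  = -9*x^3*cos(3*t)/2
  f_x(t,x)  = -9*x^2*sin(3*t)/2
  f_xx(t,x) = -9*x*sin(3*t)
Assemble drift = f_t + (1/2) f_xx = -9*x*(x^2*cos(3*t) + sin(3*t))/2 and diffusion = f_x = -9*x^2*sin(3*t)/2. Substituting x = B_t:
  d(-3*B_t^3*sin(3*t)/2) = (-9*B_t*(B_t^2*cos(3*t) + sin(3*t))/2) dt + (-9*B_t^2*sin(3*t)/2) dB_t.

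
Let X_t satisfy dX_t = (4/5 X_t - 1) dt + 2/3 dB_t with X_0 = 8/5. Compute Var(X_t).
Var(X_t) = 5*exp(8*t/5)/18 - 5/18

The variance V(t) = Var(X_t) satisfies V'(t) = 2 a V(t) + c^2 with V(0) = 0 (drift coefficient is linear in X, diffusion is constant). With a = 4/5, c = 2/3, the solution is
  V(t) = (c^2 / (2 a)) * (exp(2 a t) - 1)
       = ((2/3)^2 / (2*(4/5))) * (exp((8/5) t) - 1)
       = 5*exp(8*t/5)/18 - 5/18.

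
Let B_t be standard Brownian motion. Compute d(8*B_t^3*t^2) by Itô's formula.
d(8*B_t^3*t^2) = (8*B_t*t*(2*B_t^2 + 3*t)) dt + (24*B_t^2*t^2) dB_t

Itô's formula for f(t, x): d f(t, B_t) = (f_t + (1/2) f_xx) dt + f_x dB_t. Compute partials of f(t, x) = 8*t^2*x^3:
  f_t(t,x)  = 16*t*x^3
  f_x(t,x)  = 24*t^2*x^2
  f_xx(t,x) = 48*t^2*x
Assemble drift = f_t + (1/2) f_xx = 8*t*x*(3*t + 2*x^2) and diffusion = f_x = 24*t^2*x^2. Substituting x = B_t:
  d(8*B_t^3*t^2) = (8*B_t*t*(2*B_t^2 + 3*t)) dt + (24*B_t^2*t^2) dB_t.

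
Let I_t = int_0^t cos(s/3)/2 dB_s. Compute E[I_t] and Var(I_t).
E[I_t] = 0; Var(I_t) = t/8 + 3*sin(2*t/3)/16

The Itô integral of a deterministic integrand f(s) has mean 0 because each increment f(s) * (B_{s+ds} - B_s) has mean 0. By the Itô isometry:
  Var( int_0^t f(s) dB_s ) = E[ (int_0^t f(s) dB_s)^2 ] = int_0^t f(s)^2 ds.
Here f(s) = cos(s/3)/2, so f(s)^2 = cos(s/3)^2/4. Integrate:
  int_0^t (cos(s/3)^2/4) ds = t/8 + 3*sin(2*t/3)/16.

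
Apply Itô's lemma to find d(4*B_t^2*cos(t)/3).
d(4*B_t^2*cos(t)/3) = (-4*B_t^2*sin(t)/3 + 4*cos(t)/3) dt + (8*B_t*cos(t)/3) dB_t

Itô's formula for f(t, x): d f(t, B_t) = (f_t + (1/2) f_xx) dt + f_x dB_t. Compute partials of f(t, x) = 4*x^2*cos(t)/3:
  f_t(t,x)  = -4*x^2*sin(t)/3
  f_x(t,x)  = 8*x*cos(t)/3
  f_xx(t,x) = 8*cos(t)/3
Assemble drift = f_t + (1/2) f_xx = -4*x^2*sin(t)/3 + 4*cos(t)/3 and diffusion = f_x = 8*x*cos(t)/3. Substituting x = B_t:
  d(4*B_t^2*cos(t)/3) = (-4*B_t^2*sin(t)/3 + 4*cos(t)/3) dt + (8*B_t*cos(t)/3) dB_t.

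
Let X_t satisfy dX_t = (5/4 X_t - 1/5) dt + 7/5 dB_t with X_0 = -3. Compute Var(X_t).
Var(X_t) = 98*exp(5*t/2)/125 - 98/125

The variance V(t) = Var(X_t) satisfies V'(t) = 2 a V(t) + c^2 with V(0) = 0 (drift coefficient is linear in X, diffusion is constant). With a = 5/4, c = 7/5, the solution is
  V(t) = (c^2 / (2 a)) * (exp(2 a t) - 1)
       = ((7/5)^2 / (2*(5/4))) * (exp((5/2) t) - 1)
       = 98*exp(5*t/2)/125 - 98/125.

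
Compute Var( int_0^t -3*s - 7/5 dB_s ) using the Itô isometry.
Var = t*(75*t^2 + 105*t + 49)/25

The Itô integral of a deterministic integrand f(s) has mean 0 because each increment f(s) * (B_{s+ds} - B_s) has mean 0. By the Itô isometry:
  Var( int_0^t f(s) dB_s ) = E[ (int_0^t f(s) dB_s)^2 ] = int_0^t f(s)^2 ds.
Here f(s) = -3*s - 7/5, so f(s)^2 = (15*s + 7)^2/25. Integrate:
  int_0^t ((15*s + 7)^2/25) ds = t*(75*t^2 + 105*t + 49)/25.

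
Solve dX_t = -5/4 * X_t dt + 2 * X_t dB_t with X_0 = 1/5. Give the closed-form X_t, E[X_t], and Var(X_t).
X_t = 1/5 * exp((-13/4) t + (2) B_t); E[X_t] = exp(-5*t/4)/5; Var(X_t) = (exp(4*t) - 1)*exp(-5*t/2)/25

For GBM dX = mu X dt + sigma X dB with X_0 = x_0, apply Itô to Y = log X: dY = (mu - sigma^2/2) dt + sigma dB, so Y_t = log(x_0) + (mu - sigma^2/2) t + sigma B_t and hence X_t = x_0 * exp((mu - sigma^2/2) t + sigma B_t).
With mu = -5/4, sigma = 2, x_0 = 1/5, this gives:
  X_t = 1/5 * exp((-13/4) * t + (2) * B_t).
Since sigma*B_t ~ Normal(0, sigma^2 t), E[exp(sigma*B_t)] = exp(sigma^2 t / 2); so E[X_t] = x_0 * exp((mu - sigma^2/2) t) * exp(sigma^2 t / 2) = x_0 * exp(mu t) = exp(-5*t/4)/5.
Var(X_t) = E[X_t^2] - (E[X_t])^2 = x_0^2 * exp(2 mu t) * (exp(sigma^2 t) - 1) = (exp(4*t) - 1)*exp(-5*t/2)/25.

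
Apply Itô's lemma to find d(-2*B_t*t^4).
d(-2*B_t*t^4) = (-8*B_t*t^3) dt + (-2*t^4) dB_t

Itô's formula for f(t, x): d f(t, B_t) = (f_t + (1/2) f_xx) dt + f_x dB_t. Compute partials of f(t, x) = -2*t^4*x:
  f_t(t,x)  = -8*t^3*x
  f_x(t,x)  = -2*t^4
  f_xx(t,x) = 0
Assemble drift = f_t + (1/2) f_xx = -8*t^3*x and diffusion = f_x = -2*t^4. Substituting x = B_t:
  d(-2*B_t*t^4) = (-8*B_t*t^3) dt + (-2*t^4) dB_t.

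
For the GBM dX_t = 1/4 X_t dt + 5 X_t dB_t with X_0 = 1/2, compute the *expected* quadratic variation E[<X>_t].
E[<X>_t] = 25*exp(51*t/2)/102 - 25/102

<X>_t = int_0^t (5 * X_s)^2 ds. Taking expectation inside the integral: E[<X>_t] = 5^2 * int_0^t E[X_s^2] ds. For GBM, E[X_s^2] = x_0^2 * exp((2 mu + sigma^2) s). Integrating:
  E[<X>_t] = 5^2 * (1/2)^2 * (exp((2*(1/4) + 5^2) t) - 1) / (2*(1/4) + 5^2)
           = 5^2 * (1/2)^2 * (exp((51/2) t) - 1) / (51/2) = 25*exp(51*t/2)/102 - 25/102.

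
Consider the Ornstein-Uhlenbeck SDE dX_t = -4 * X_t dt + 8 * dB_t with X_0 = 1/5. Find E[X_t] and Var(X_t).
E[X_t] = exp(-4*t)/5; Var(X_t) = 8 - 8*exp(-8*t)

The OU SDE dX = -theta X dt + sigma dB admits the integrating factor exp(theta t): d(exp(theta t) X_t) = sigma exp(theta t) dB_t. Integrating from 0 to t:
  X_t = x_0 * exp(-theta t) + sigma * int_0^t exp(-theta (t-s)) dB_s.
The Itô integral has mean 0 and (by the Itô isometry) variance sigma^2 * int_0^t exp(-2 theta (t - s)) ds = sigma^2 * (1 - exp(-2 theta t)) / (2 theta).
With theta = 4, sigma = 8, x_0 = 1/5:
  E[X_t] = 1/5 * exp(-4 t) = exp(-4*t)/5
  Var(X_t) = (8)^2 * (1 - exp(-2*4 t)) / (2 * 4) = 8 - 8*exp(-8*t).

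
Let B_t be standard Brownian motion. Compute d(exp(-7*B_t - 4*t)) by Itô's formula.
d(exp(-7*B_t - 4*t)) = (41*exp(-7*B_t - 4*t)/2) dt + (-7*exp(-7*B_t - 4*t)) dB_t

Itô's formula for f(t, x): d f(t, B_t) = (f_t + (1/2) f_xx) dt + f_x dB_t. Compute partials of f(t, x) = exp(-4*t - 7*x):
  f_t(t,x)  = -4*exp(-4*t - 7*x)
  f_x(t,x)  = -7*exp(-4*t - 7*x)
  f_xx(t,x) = 49*exp(-4*t - 7*x)
Assemble drift = f_t + (1/2) f_xx = 41*exp(-4*t - 7*x)/2 and diffusion = f_x = -7*exp(-4*t - 7*x). Substituting x = B_t:
  d(exp(-7*B_t - 4*t)) = (41*exp(-7*B_t - 4*t)/2) dt + (-7*exp(-7*B_t - 4*t)) dB_t.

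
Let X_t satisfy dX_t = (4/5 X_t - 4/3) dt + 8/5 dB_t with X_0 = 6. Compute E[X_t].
E[X_t] = 13*exp(4*t/5)/3 + 5/3

Taking expectations and using E[dB_t] = 0, the mean m(t) = E[X_t] satisfies the ODE m'(t) = a m(t) + b with m(0) = x_0. With a = 4/5, b = -4/3, x_0 = 6, the solution is
  m(t) = x_0 * exp(a t) + (b/a) * (exp(a t) - 1)
       = 6 * exp((4/5) t) + ((-4/3)/(4/5)) * (exp((4/5) t) - 1)
       = 13*exp(4*t/5)/3 + 5/3.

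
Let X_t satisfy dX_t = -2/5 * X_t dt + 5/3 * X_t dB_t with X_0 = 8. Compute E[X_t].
E[X_t] = 8*exp(-2*t/5)

For GBM dX = mu X dt + sigma X dB with X_0 = x_0, apply Itô to Y = log X: dY = (mu - sigma^2/2) dt + sigma dB, so Y_t = log(x_0) + (mu - sigma^2/2) t + sigma B_t and hence X_t = x_0 * exp((mu - sigma^2/2) t + sigma B_t).
With mu = -2/5, sigma = 5/3, x_0 = 8, this gives:
  X_t = 8 * exp((-161/90) * t + (5/3) * B_t).
Since sigma*B_t ~ Normal(0, sigma^2 t), E[exp(sigma*B_t)] = exp(sigma^2 t / 2); so E[X_t] = x_0 * exp((mu - sigma^2/2) t) * exp(sigma^2 t / 2) = x_0 * exp(mu t) = 8*exp(-2*t/5).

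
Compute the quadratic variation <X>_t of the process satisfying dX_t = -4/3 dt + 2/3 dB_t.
<X>_t = 4*t/9

For an Itô process dX_t = a(t) dt + b(t) dB_t, the quadratic variation is <X>_t = int_0^t b(s)^2 ds (the drift term does not contribute). Here b(s) = 2/3, so
  b(s)^2 = 4/9.
Integrating from 0 to t:
  <X>_t = int_0^t (4/9) ds = 4*t/9.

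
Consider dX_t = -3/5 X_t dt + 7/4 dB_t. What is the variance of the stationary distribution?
lim Var(X_t) = 245/96

The OU SDE dX = -theta X dt + sigma dB admits the integrating factor exp(theta t): d(exp(theta t) X_t) = sigma exp(theta t) dB_t. Integrating from 0 to t gives X_t = x_0 * exp(-theta t) + sigma * int_0^t exp(-theta (t-s)) dB_s for any initial x_0. The Itô integral has variance (by the Itô isometry) sigma^2 * int_0^t exp(-2 theta (t - s)) ds = sigma^2 * (1 - exp(-2 theta t)) / (2 theta), independent of x_0.
With theta = 3/5, sigma = 7/4:
  Var(X_t) = (7/4)^2 * (1 - exp(-2*3/5 t)) / (2 * 3/5) = 245/96 - 245*exp(-6*t/5)/96.
As t -> infinity, exp(-2*3/5 t) -> 0, so the stationary variance is sigma^2 / (2 theta) = 245/96.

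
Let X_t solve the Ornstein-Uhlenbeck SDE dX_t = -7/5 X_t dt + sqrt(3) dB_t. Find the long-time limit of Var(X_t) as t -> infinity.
lim Var(X_t) = 15/14

The OU SDE dX = -theta X dt + sigma dB admits the integrating factor exp(theta t): d(exp(theta t) X_t) = sigma exp(theta t) dB_t. Integrating from 0 to t gives X_t = x_0 * exp(-theta t) + sigma * int_0^t exp(-theta (t-s)) dB_s for any initial x_0. The Itô integral has variance (by the Itô isometry) sigma^2 * int_0^t exp(-2 theta (t - s)) ds = sigma^2 * (1 - exp(-2 theta t)) / (2 theta), independent of x_0.
With theta = 7/5, sigma = sqrt(3):
  Var(X_t) = (sqrt(3))^2 * (1 - exp(-2*7/5 t)) / (2 * 7/5) = 15/14 - 15*exp(-14*t/5)/14.
As t -> infinity, exp(-2*7/5 t) -> 0, so the stationary variance is sigma^2 / (2 theta) = 15/14.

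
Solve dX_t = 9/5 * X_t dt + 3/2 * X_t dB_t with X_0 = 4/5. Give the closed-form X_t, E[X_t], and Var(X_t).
X_t = 4/5 * exp((27/40) t + (3/2) B_t); E[X_t] = 4*exp(9*t/5)/5; Var(X_t) = 16*(exp(9*t/4) - 1)*exp(18*t/5)/25

For GBM dX = mu X dt + sigma X dB with X_0 = x_0, apply Itô to Y = log X: dY = (mu - sigma^2/2) dt + sigma dB, so Y_t = log(x_0) + (mu - sigma^2/2) t + sigma B_t and hence X_t = x_0 * exp((mu - sigma^2/2) t + sigma B_t).
With mu = 9/5, sigma = 3/2, x_0 = 4/5, this gives:
  X_t = 4/5 * exp((27/40) * t + (3/2) * B_t).
Since sigma*B_t ~ Normal(0, sigma^2 t), E[exp(sigma*B_t)] = exp(sigma^2 t / 2); so E[X_t] = x_0 * exp((mu - sigma^2/2) t) * exp(sigma^2 t / 2) = x_0 * exp(mu t) = 4*exp(9*t/5)/5.
Var(X_t) = E[X_t^2] - (E[X_t])^2 = x_0^2 * exp(2 mu t) * (exp(sigma^2 t) - 1) = 16*(exp(9*t/4) - 1)*exp(18*t/5)/25.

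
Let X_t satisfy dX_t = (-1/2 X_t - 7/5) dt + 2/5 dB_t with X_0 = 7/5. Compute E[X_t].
E[X_t] = -14/5 + 21*exp(-t/2)/5

Taking expectations and using E[dB_t] = 0, the mean m(t) = E[X_t] satisfies the ODE m'(t) = a m(t) + b with m(0) = x_0. With a = -1/2, b = -7/5, x_0 = 7/5, the solution is
  m(t) = x_0 * exp(a t) + (b/a) * (exp(a t) - 1)
       = (7/5) * exp((-1/2) t) + ((-7/5)/(-1/2)) * (exp((-1/2) t) - 1)
       = -14/5 + 21*exp(-t/2)/5.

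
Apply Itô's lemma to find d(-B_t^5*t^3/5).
d(-B_t^5*t^3/5) = (B_t^3*t^2*(-3*B_t^2 - 10*t)/5) dt + (-B_t^4*t^3) dB_t

Itô's formula for f(t, x): d f(t, B_t) = (f_t + (1/2) f_xx) dt + f_x dB_t. Compute partials of f(t, x) = -t^3*x^5/5:
  f_t(t,x)  = -3*t^2*x^5/5
  f_x(t,x)  = -t^3*x^4
  f_xx(t,x) = -4*t^3*x^3
Assemble drift = f_t + (1/2) f_xx = t^2*x^3*(-10*t - 3*x^2)/5 and diffusion = f_x = -t^3*x^4. Substituting x = B_t:
  d(-B_t^5*t^3/5) = (B_t^3*t^2*(-3*B_t^2 - 10*t)/5) dt + (-B_t^4*t^3) dB_t.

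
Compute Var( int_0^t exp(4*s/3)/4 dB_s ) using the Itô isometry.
Var = 3*exp(8*t/3)/128 - 3/128

The Itô integral of a deterministic integrand f(s) has mean 0 because each increment f(s) * (B_{s+ds} - B_s) has mean 0. By the Itô isometry:
  Var( int_0^t f(s) dB_s ) = E[ (int_0^t f(s) dB_s)^2 ] = int_0^t f(s)^2 ds.
Here f(s) = exp(4*s/3)/4, so f(s)^2 = exp(8*s/3)/16. Integrate:
  int_0^t (exp(8*s/3)/16) ds = 3*exp(8*t/3)/128 - 3/128.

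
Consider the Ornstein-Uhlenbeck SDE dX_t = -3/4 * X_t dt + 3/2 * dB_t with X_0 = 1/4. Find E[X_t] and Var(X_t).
E[X_t] = exp(-3*t/4)/4; Var(X_t) = 3/2 - 3*exp(-3*t/2)/2

The OU SDE dX = -theta X dt + sigma dB admits the integrating factor exp(theta t): d(exp(theta t) X_t) = sigma exp(theta t) dB_t. Integrating from 0 to t:
  X_t = x_0 * exp(-theta t) + sigma * int_0^t exp(-theta (t-s)) dB_s.
The Itô integral has mean 0 and (by the Itô isometry) variance sigma^2 * int_0^t exp(-2 theta (t - s)) ds = sigma^2 * (1 - exp(-2 theta t)) / (2 theta).
With theta = 3/4, sigma = 3/2, x_0 = 1/4:
  E[X_t] = 1/4 * exp(-3/4 t) = exp(-3*t/4)/4
  Var(X_t) = (3/2)^2 * (1 - exp(-2*3/4 t)) / (2 * 3/4) = 3/2 - 3*exp(-3*t/2)/2.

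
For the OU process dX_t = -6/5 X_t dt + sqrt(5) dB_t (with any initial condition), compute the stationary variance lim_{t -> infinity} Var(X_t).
lim Var(X_t) = 25/12

The OU SDE dX = -theta X dt + sigma dB admits the integrating factor exp(theta t): d(exp(theta t) X_t) = sigma exp(theta t) dB_t. Integrating from 0 to t gives X_t = x_0 * exp(-theta t) + sigma * int_0^t exp(-theta (t-s)) dB_s for any initial x_0. The Itô integral has variance (by the Itô isometry) sigma^2 * int_0^t exp(-2 theta (t - s)) ds = sigma^2 * (1 - exp(-2 theta t)) / (2 theta), independent of x_0.
With theta = 6/5, sigma = sqrt(5):
  Var(X_t) = (sqrt(5))^2 * (1 - exp(-2*6/5 t)) / (2 * 6/5) = 25/12 - 25*exp(-12*t/5)/12.
As t -> infinity, exp(-2*6/5 t) -> 0, so the stationary variance is sigma^2 / (2 theta) = 25/12.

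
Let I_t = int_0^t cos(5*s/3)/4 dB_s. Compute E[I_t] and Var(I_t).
E[I_t] = 0; Var(I_t) = t/32 + 3*sin(10*t/3)/320

The Itô integral of a deterministic integrand f(s) has mean 0 because each increment f(s) * (B_{s+ds} - B_s) has mean 0. By the Itô isometry:
  Var( int_0^t f(s) dB_s ) = E[ (int_0^t f(s) dB_s)^2 ] = int_0^t f(s)^2 ds.
Here f(s) = cos(5*s/3)/4, so f(s)^2 = cos(5*s/3)^2/16. Integrate:
  int_0^t (cos(5*s/3)^2/16) ds = t/32 + 3*sin(10*t/3)/320.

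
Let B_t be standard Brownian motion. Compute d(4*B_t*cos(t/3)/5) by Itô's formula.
d(4*B_t*cos(t/3)/5) = (-4*B_t*sin(t/3)/15) dt + (4*cos(t/3)/5) dB_t

Itô's formula for f(t, x): d f(t, B_t) = (f_t + (1/2) f_xx) dt + f_x dB_t. Compute partials of f(t, x) = 4*x*cos(t/3)/5:
  f_t(t,x)  = -4*x*sin(t/3)/15
  f_x(t,x)  = 4*cos(t/3)/5
  f_xx(t,x) = 0
Assemble drift = f_t + (1/2) f_xx = -4*x*sin(t/3)/15 and diffusion = f_x = 4*cos(t/3)/5. Substituting x = B_t:
  d(4*B_t*cos(t/3)/5) = (-4*B_t*sin(t/3)/15) dt + (4*cos(t/3)/5) dB_t.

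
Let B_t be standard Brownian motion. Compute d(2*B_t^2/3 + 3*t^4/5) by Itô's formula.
d(2*B_t^2/3 + 3*t^4/5) = (12*t^3/5 + 2/3) dt + (4*B_t/3) dB_t

Itô's formula for f(t, x): d f(t, B_t) = (f_t + (1/2) f_xx) dt + f_x dB_t. Compute partials of f(t, x) = 3*t^4/5 + 2*x^2/3:
  f_t(t,x)  = 12*t^3/5
  f_x(t,x)  = 4*x/3
  f_xx(t,x) = 4/3
Assemble drift = f_t + (1/2) f_xx = 12*t^3/5 + 2/3 and diffusion = f_x = 4*x/3. Substituting x = B_t:
  d(2*B_t^2/3 + 3*t^4/5) = (12*t^3/5 + 2/3) dt + (4*B_t/3) dB_t.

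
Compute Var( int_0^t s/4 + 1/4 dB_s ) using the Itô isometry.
Var = t*(t^2 + 3*t + 3)/48

The Itô integral of a deterministic integrand f(s) has mean 0 because each increment f(s) * (B_{s+ds} - B_s) has mean 0. By the Itô isometry:
  Var( int_0^t f(s) dB_s ) = E[ (int_0^t f(s) dB_s)^2 ] = int_0^t f(s)^2 ds.
Here f(s) = s/4 + 1/4, so f(s)^2 = (s + 1)^2/16. Integrate:
  int_0^t ((s + 1)^2/16) ds = t*(t^2 + 3*t + 3)/48.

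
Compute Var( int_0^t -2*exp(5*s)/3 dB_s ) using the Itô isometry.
Var = 2*exp(10*t)/45 - 2/45

The Itô integral of a deterministic integrand f(s) has mean 0 because each increment f(s) * (B_{s+ds} - B_s) has mean 0. By the Itô isometry:
  Var( int_0^t f(s) dB_s ) = E[ (int_0^t f(s) dB_s)^2 ] = int_0^t f(s)^2 ds.
Here f(s) = -2*exp(5*s)/3, so f(s)^2 = 4*exp(10*s)/9. Integrate:
  int_0^t (4*exp(10*s)/9) ds = 2*exp(10*t)/45 - 2/45.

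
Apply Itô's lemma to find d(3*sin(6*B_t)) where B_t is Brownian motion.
d(3*sin(6*B_t)) = (-54*sin(6*B_t)) dt + (18*cos(6*B_t)) dB_t

Itô's formula for f(B_t) gives d f(B_t) = f'(B_t) dB_t + (1/2) f''(B_t) dt. Compute derivatives of f(x) = 3*sin(6*x):
  f'(x)  = 18*cos(6*x)
  f''(x) = -108*sin(6*x)
Substitute x = B_t and multiply the f'' term by 1/2:
  drift     = (1/2) * (-108*sin(6*x)) evaluated at B_t = -54*sin(6*B_t)
  diffusion = (18*cos(6*x)) evaluated at B_t = 18*cos(6*B_t)
Therefore d(3*sin(6*B_t)) = (-54*sin(6*B_t)) dt + (18*cos(6*B_t)) dB_t.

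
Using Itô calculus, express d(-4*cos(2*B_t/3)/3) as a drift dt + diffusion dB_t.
d(-4*cos(2*B_t/3)/3) = (8*cos(2*B_t/3)/27) dt + (8*sin(2*B_t/3)/9) dB_t

Itô's formula for f(B_t) gives d f(B_t) = f'(B_t) dB_t + (1/2) f''(B_t) dt. Compute derivatives of f(x) = -4*cos(2*x/3)/3:
  f'(x)  = 8*sin(2*x/3)/9
  f''(x) = 16*cos(2*x/3)/27
Substitute x = B_t and multiply the f'' term by 1/2:
  drift     = (1/2) * (16*cos(2*x/3)/27) evaluated at B_t = 8*cos(2*B_t/3)/27
  diffusion = (8*sin(2*x/3)/9) evaluated at B_t = 8*sin(2*B_t/3)/9
Therefore d(-4*cos(2*B_t/3)/3) = (8*cos(2*B_t/3)/27) dt + (8*sin(2*B_t/3)/9) dB_t.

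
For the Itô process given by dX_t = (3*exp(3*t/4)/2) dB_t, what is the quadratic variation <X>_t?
<X>_t = 3*exp(3*t/2)/2 - 3/2

For an Itô process dX_t = a(t) dt + b(t) dB_t, the quadratic variation is <X>_t = int_0^t b(s)^2 ds (the drift term does not contribute). Here b(s) = 3*exp(3*s/4)/2, so
  b(s)^2 = 9*exp(3*s/2)/4.
Integrating from 0 to t:
  <X>_t = int_0^t (9*exp(3*s/2)/4) ds = 3*exp(3*t/2)/2 - 3/2.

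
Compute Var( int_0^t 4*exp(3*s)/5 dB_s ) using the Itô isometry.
Var = 8*exp(6*t)/75 - 8/75

The Itô integral of a deterministic integrand f(s) has mean 0 because each increment f(s) * (B_{s+ds} - B_s) has mean 0. By the Itô isometry:
  Var( int_0^t f(s) dB_s ) = E[ (int_0^t f(s) dB_s)^2 ] = int_0^t f(s)^2 ds.
Here f(s) = 4*exp(3*s)/5, so f(s)^2 = 16*exp(6*s)/25. Integrate:
  int_0^t (16*exp(6*s)/25) ds = 8*exp(6*t)/75 - 8/75.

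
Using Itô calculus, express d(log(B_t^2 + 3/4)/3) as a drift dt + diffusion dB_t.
d(log(B_t^2 + 3/4)/3) = (4*(3 - 4*B_t^2)/(3*(4*B_t^2 + 3)^2)) dt + (8*B_t/(3*(4*B_t^2 + 3))) dB_t

Itô's formula for f(B_t) gives d f(B_t) = f'(B_t) dB_t + (1/2) f''(B_t) dt. Compute derivatives of f(x) = log(x^2 + 3/4)/3:
  f'(x)  = 8*x/(3*(4*x^2 + 3))
  f''(x) = 8*(3 - 4*x^2)/(3*(4*x^2 + 3)^2)
Substitute x = B_t and multiply the f'' term by 1/2:
  drift     = (1/2) * (8*(3 - 4*x^2)/(3*(4*x^2 + 3)^2)) evaluated at B_t = 4*(3 - 4*B_t^2)/(3*(4*B_t^2 + 3)^2)
  diffusion = (8*x/(3*(4*x^2 + 3))) evaluated at B_t = 8*B_t/(3*(4*B_t^2 + 3))
Therefore d(log(B_t^2 + 3/4)/3) = (4*(3 - 4*B_t^2)/(3*(4*B_t^2 + 3)^2)) dt + (8*B_t/(3*(4*B_t^2 + 3))) dB_t.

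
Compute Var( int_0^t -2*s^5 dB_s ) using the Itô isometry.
Var = 4*t^11/11

The Itô integral of a deterministic integrand f(s) has mean 0 because each increment f(s) * (B_{s+ds} - B_s) has mean 0. By the Itô isometry:
  Var( int_0^t f(s) dB_s ) = E[ (int_0^t f(s) dB_s)^2 ] = int_0^t f(s)^2 ds.
Here f(s) = -2*s^5, so f(s)^2 = 4*s^10. Integrate:
  int_0^t (4*s^10) ds = 4*t^11/11.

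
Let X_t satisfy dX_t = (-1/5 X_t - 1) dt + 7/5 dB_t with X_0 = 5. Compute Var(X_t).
Var(X_t) = 49/10 - 49*exp(-2*t/5)/10

The variance V(t) = Var(X_t) satisfies V'(t) = 2 a V(t) + c^2 with V(0) = 0 (drift coefficient is linear in X, diffusion is constant). With a = -1/5, c = 7/5, the solution is
  V(t) = (c^2 / (2 a)) * (exp(2 a t) - 1)
       = ((7/5)^2 / (2*(-1/5))) * (exp((-2/5) t) - 1)
       = 49/10 - 49*exp(-2*t/5)/10.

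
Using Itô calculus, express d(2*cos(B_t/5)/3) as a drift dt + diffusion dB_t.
d(2*cos(B_t/5)/3) = (-cos(B_t/5)/75) dt + (-2*sin(B_t/5)/15) dB_t

Itô's formula for f(B_t) gives d f(B_t) = f'(B_t) dB_t + (1/2) f''(B_t) dt. Compute derivatives of f(x) = 2*cos(x/5)/3:
  f'(x)  = -2*sin(x/5)/15
  f''(x) = -2*cos(x/5)/75
Substitute x = B_t and multiply the f'' term by 1/2:
  drift     = (1/2) * (-2*cos(x/5)/75) evaluated at B_t = -cos(B_t/5)/75
  diffusion = (-2*sin(x/5)/15) evaluated at B_t = -2*sin(B_t/5)/15
Therefore d(2*cos(B_t/5)/3) = (-cos(B_t/5)/75) dt + (-2*sin(B_t/5)/15) dB_t.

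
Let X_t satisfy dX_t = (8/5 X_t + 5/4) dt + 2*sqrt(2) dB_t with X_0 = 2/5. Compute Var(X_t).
Var(X_t) = 5*exp(16*t/5)/2 - 5/2

The variance V(t) = Var(X_t) satisfies V'(t) = 2 a V(t) + c^2 with V(0) = 0 (drift coefficient is linear in X, diffusion is constant). With a = 8/5, c = 2*sqrt(2), the solution is
  V(t) = (c^2 / (2 a)) * (exp(2 a t) - 1)
       = ((2*sqrt(2))^2 / (2*(8/5))) * (exp((16/5) t) - 1)
       = 5*exp(16*t/5)/2 - 5/2.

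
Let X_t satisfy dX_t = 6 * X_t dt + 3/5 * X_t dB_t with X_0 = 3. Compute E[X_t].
E[X_t] = 3*exp(6*t)

For GBM dX = mu X dt + sigma X dB with X_0 = x_0, apply Itô to Y = log X: dY = (mu - sigma^2/2) dt + sigma dB, so Y_t = log(x_0) + (mu - sigma^2/2) t + sigma B_t and hence X_t = x_0 * exp((mu - sigma^2/2) t + sigma B_t).
With mu = 6, sigma = 3/5, x_0 = 3, this gives:
  X_t = 3 * exp((291/50) * t + (3/5) * B_t).
Since sigma*B_t ~ Normal(0, sigma^2 t), E[exp(sigma*B_t)] = exp(sigma^2 t / 2); so E[X_t] = x_0 * exp((mu - sigma^2/2) t) * exp(sigma^2 t / 2) = x_0 * exp(mu t) = 3*exp(6*t).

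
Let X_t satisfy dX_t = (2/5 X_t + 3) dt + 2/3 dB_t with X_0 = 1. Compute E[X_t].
E[X_t] = 17*exp(2*t/5)/2 - 15/2

Taking expectations and using E[dB_t] = 0, the mean m(t) = E[X_t] satisfies the ODE m'(t) = a m(t) + b with m(0) = x_0. With a = 2/5, b = 3, x_0 = 1, the solution is
  m(t) = x_0 * exp(a t) + (b/a) * (exp(a t) - 1)
       = 1 * exp((2/5) t) + (3/(2/5)) * (exp((2/5) t) - 1)
       = 17*exp(2*t/5)/2 - 15/2.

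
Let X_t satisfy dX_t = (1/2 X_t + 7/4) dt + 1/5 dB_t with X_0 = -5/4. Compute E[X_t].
E[X_t] = 9*exp(t/2)/4 - 7/2

Taking expectations and using E[dB_t] = 0, the mean m(t) = E[X_t] satisfies the ODE m'(t) = a m(t) + b with m(0) = x_0. With a = 1/2, b = 7/4, x_0 = -5/4, the solution is
  m(t) = x_0 * exp(a t) + (b/a) * (exp(a t) - 1)
       = (-5/4) * exp((1/2) t) + ((7/4)/(1/2)) * (exp((1/2) t) - 1)
       = 9*exp(t/2)/4 - 7/2.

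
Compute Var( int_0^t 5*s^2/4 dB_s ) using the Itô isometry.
Var = 5*t^5/16

The Itô integral of a deterministic integrand f(s) has mean 0 because each increment f(s) * (B_{s+ds} - B_s) has mean 0. By the Itô isometry:
  Var( int_0^t f(s) dB_s ) = E[ (int_0^t f(s) dB_s)^2 ] = int_0^t f(s)^2 ds.
Here f(s) = 5*s^2/4, so f(s)^2 = 25*s^4/16. Integrate:
  int_0^t (25*s^4/16) ds = 5*t^5/16.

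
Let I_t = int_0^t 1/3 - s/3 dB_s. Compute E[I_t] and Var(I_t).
E[I_t] = 0; Var(I_t) = t*(t^2 - 3*t + 3)/27

The Itô integral of a deterministic integrand f(s) has mean 0 because each increment f(s) * (B_{s+ds} - B_s) has mean 0. By the Itô isometry:
  Var( int_0^t f(s) dB_s ) = E[ (int_0^t f(s) dB_s)^2 ] = int_0^t f(s)^2 ds.
Here f(s) = 1/3 - s/3, so f(s)^2 = (s - 1)^2/9. Integrate:
  int_0^t ((s - 1)^2/9) ds = t*(t^2 - 3*t + 3)/27.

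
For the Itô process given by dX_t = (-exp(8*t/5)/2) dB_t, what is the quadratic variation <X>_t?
<X>_t = 5*exp(16*t/5)/64 - 5/64

For an Itô process dX_t = a(t) dt + b(t) dB_t, the quadratic variation is <X>_t = int_0^t b(s)^2 ds (the drift term does not contribute). Here b(s) = -exp(8*s/5)/2, so
  b(s)^2 = exp(16*s/5)/4.
Integrating from 0 to t:
  <X>_t = int_0^t (exp(16*s/5)/4) ds = 5*exp(16*t/5)/64 - 5/64.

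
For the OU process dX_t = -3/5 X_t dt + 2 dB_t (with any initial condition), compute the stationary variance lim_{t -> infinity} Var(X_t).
lim Var(X_t) = 10/3

The OU SDE dX = -theta X dt + sigma dB admits the integrating factor exp(theta t): d(exp(theta t) X_t) = sigma exp(theta t) dB_t. Integrating from 0 to t gives X_t = x_0 * exp(-theta t) + sigma * int_0^t exp(-theta (t-s)) dB_s for any initial x_0. The Itô integral has variance (by the Itô isometry) sigma^2 * int_0^t exp(-2 theta (t - s)) ds = sigma^2 * (1 - exp(-2 theta t)) / (2 theta), independent of x_0.
With theta = 3/5, sigma = 2:
  Var(X_t) = (2)^2 * (1 - exp(-2*3/5 t)) / (2 * 3/5) = 10/3 - 10*exp(-6*t/5)/3.
As t -> infinity, exp(-2*3/5 t) -> 0, so the stationary variance is sigma^2 / (2 theta) = 10/3.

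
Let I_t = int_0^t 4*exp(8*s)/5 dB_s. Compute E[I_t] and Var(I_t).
E[I_t] = 0; Var(I_t) = exp(16*t)/25 - 1/25

The Itô integral of a deterministic integrand f(s) has mean 0 because each increment f(s) * (B_{s+ds} - B_s) has mean 0. By the Itô isometry:
  Var( int_0^t f(s) dB_s ) = E[ (int_0^t f(s) dB_s)^2 ] = int_0^t f(s)^2 ds.
Here f(s) = 4*exp(8*s)/5, so f(s)^2 = 16*exp(16*s)/25. Integrate:
  int_0^t (16*exp(16*s)/25) ds = exp(16*t)/25 - 1/25.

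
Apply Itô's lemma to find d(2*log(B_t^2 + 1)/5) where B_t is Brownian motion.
d(2*log(B_t^2 + 1)/5) = (2*(1 - B_t^2)/(5*(B_t^2 + 1)^2)) dt + (4*B_t/(5*(B_t^2 + 1))) dB_t

Itô's formula for f(B_t) gives d f(B_t) = f'(B_t) dB_t + (1/2) f''(B_t) dt. Compute derivatives of f(x) = 2*log(x^2 + 1)/5:
  f'(x)  = 4*x/(5*(x^2 + 1))
  f''(x) = 4*(1 - x^2)/(5*(x^2 + 1)^2)
Substitute x = B_t and multiply the f'' term by 1/2:
  drift     = (1/2) * (4*(1 - x^2)/(5*(x^2 + 1)^2)) evaluated at B_t = 2*(1 - B_t^2)/(5*(B_t^2 + 1)^2)
  diffusion = (4*x/(5*(x^2 + 1))) evaluated at B_t = 4*B_t/(5*(B_t^2 + 1))
Therefore d(2*log(B_t^2 + 1)/5) = (2*(1 - B_t^2)/(5*(B_t^2 + 1)^2)) dt + (4*B_t/(5*(B_t^2 + 1))) dB_t.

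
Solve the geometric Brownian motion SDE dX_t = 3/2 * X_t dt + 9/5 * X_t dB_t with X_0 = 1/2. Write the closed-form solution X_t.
X_t = 1/2 * exp((-3/25) * t + (9/5) * B_t)

For GBM dX = mu X dt + sigma X dB with X_0 = x_0, apply Itô to Y = log X: dY = (mu - sigma^2/2) dt + sigma dB, so Y_t = log(x_0) + (mu - sigma^2/2) t + sigma B_t and hence X_t = x_0 * exp((mu - sigma^2/2) t + sigma B_t).
With mu = 3/2, sigma = 9/5, x_0 = 1/2, this gives:
  X_t = 1/2 * exp((-3/25) * t + (9/5) * B_t).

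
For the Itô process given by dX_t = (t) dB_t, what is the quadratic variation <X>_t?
<X>_t = t^3/3

For an Itô process dX_t = a(t) dt + b(t) dB_t, the quadratic variation is <X>_t = int_0^t b(s)^2 ds (the drift term does not contribute). Here b(s) = s, so
  b(s)^2 = s^2.
Integrating from 0 to t:
  <X>_t = int_0^t (s^2) ds = t^3/3.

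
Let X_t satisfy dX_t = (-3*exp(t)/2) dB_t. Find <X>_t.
<X>_t = 9*exp(2*t)/8 - 9/8

For an Itô process dX_t = a(t) dt + b(t) dB_t, the quadratic variation is <X>_t = int_0^t b(s)^2 ds (the drift term does not contribute). Here b(s) = -3*exp(s)/2, so
  b(s)^2 = 9*exp(2*s)/4.
Integrating from 0 to t:
  <X>_t = int_0^t (9*exp(2*s)/4) ds = 9*exp(2*t)/8 - 9/8.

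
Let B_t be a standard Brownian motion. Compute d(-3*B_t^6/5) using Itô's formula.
d(-3*B_t^6/5) = (-9*B_t^4) dt + (-18*B_t^5/5) dB_t

Itô's formula for f(B_t) gives d f(B_t) = f'(B_t) dB_t + (1/2) f''(B_t) dt. Compute derivatives of f(x) = -3*x^6/5:
  f'(x)  = -18*x^5/5
  f''(x) = -18*x^4
Substitute x = B_t and multiply the f'' term by 1/2:
  drift     = (1/2) * (-18*x^4) evaluated at B_t = -9*B_t^4
  diffusion = (-18*x^5/5) evaluated at B_t = -18*B_t^5/5
Therefore d(-3*B_t^6/5) = (-9*B_t^4) dt + (-18*B_t^5/5) dB_t.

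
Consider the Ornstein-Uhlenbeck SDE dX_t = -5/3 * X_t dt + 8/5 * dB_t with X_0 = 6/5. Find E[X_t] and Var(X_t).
E[X_t] = 6*exp(-5*t/3)/5; Var(X_t) = 96/125 - 96*exp(-10*t/3)/125

The OU SDE dX = -theta X dt + sigma dB admits the integrating factor exp(theta t): d(exp(theta t) X_t) = sigma exp(theta t) dB_t. Integrating from 0 to t:
  X_t = x_0 * exp(-theta t) + sigma * int_0^t exp(-theta (t-s)) dB_s.
The Itô integral has mean 0 and (by the Itô isometry) variance sigma^2 * int_0^t exp(-2 theta (t - s)) ds = sigma^2 * (1 - exp(-2 theta t)) / (2 theta).
With theta = 5/3, sigma = 8/5, x_0 = 6/5:
  E[X_t] = 6/5 * exp(-5/3 t) = 6*exp(-5*t/3)/5
  Var(X_t) = (8/5)^2 * (1 - exp(-2*5/3 t)) / (2 * 5/3) = 96/125 - 96*exp(-10*t/3)/125.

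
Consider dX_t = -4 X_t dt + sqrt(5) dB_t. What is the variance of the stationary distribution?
lim Var(X_t) = 5/8

The OU SDE dX = -theta X dt + sigma dB admits the integrating factor exp(theta t): d(exp(theta t) X_t) = sigma exp(theta t) dB_t. Integrating from 0 to t gives X_t = x_0 * exp(-theta t) + sigma * int_0^t exp(-theta (t-s)) dB_s for any initial x_0. The Itô integral has variance (by the Itô isometry) sigma^2 * int_0^t exp(-2 theta (t - s)) ds = sigma^2 * (1 - exp(-2 theta t)) / (2 theta), independent of x_0.
With theta = 4, sigma = sqrt(5):
  Var(X_t) = (sqrt(5))^2 * (1 - exp(-2*4 t)) / (2 * 4) = 5/8 - 5*exp(-8*t)/8.
As t -> infinity, exp(-2*4 t) -> 0, so the stationary variance is sigma^2 / (2 theta) = 5/8.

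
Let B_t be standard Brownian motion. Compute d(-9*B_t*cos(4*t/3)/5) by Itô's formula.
d(-9*B_t*cos(4*t/3)/5) = (12*B_t*sin(4*t/3)/5) dt + (-9*cos(4*t/3)/5) dB_t

Itô's formula for f(t, x): d f(t, B_t) = (f_t + (1/2) f_xx) dt + f_x dB_t. Compute partials of f(t, x) = -9*x*cos(4*t/3)/5:
  f_t(t,x)  = 12*x*sin(4*t/3)/5
  f_x(t,x)  = -9*cos(4*t/3)/5
  f_xx(t,x) = 0
Assemble drift = f_t + (1/2) f_xx = 12*x*sin(4*t/3)/5 and diffusion = f_x = -9*cos(4*t/3)/5. Substituting x = B_t:
  d(-9*B_t*cos(4*t/3)/5) = (12*B_t*sin(4*t/3)/5) dt + (-9*cos(4*t/3)/5) dB_t.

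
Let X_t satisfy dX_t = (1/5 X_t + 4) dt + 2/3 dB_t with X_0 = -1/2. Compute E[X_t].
E[X_t] = 39*exp(t/5)/2 - 20

Taking expectations and using E[dB_t] = 0, the mean m(t) = E[X_t] satisfies the ODE m'(t) = a m(t) + b with m(0) = x_0. With a = 1/5, b = 4, x_0 = -1/2, the solution is
  m(t) = x_0 * exp(a t) + (b/a) * (exp(a t) - 1)
       = (-1/2) * exp((1/5) t) + (4/(1/5)) * (exp((1/5) t) - 1)
       = 39*exp(t/5)/2 - 20.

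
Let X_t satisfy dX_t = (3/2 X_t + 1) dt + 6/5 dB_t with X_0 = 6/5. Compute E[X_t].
E[X_t] = 28*exp(3*t/2)/15 - 2/3

Taking expectations and using E[dB_t] = 0, the mean m(t) = E[X_t] satisfies the ODE m'(t) = a m(t) + b with m(0) = x_0. With a = 3/2, b = 1, x_0 = 6/5, the solution is
  m(t) = x_0 * exp(a t) + (b/a) * (exp(a t) - 1)
       = (6/5) * exp((3/2) t) + (1/(3/2)) * (exp((3/2) t) - 1)
       = 28*exp(3*t/2)/15 - 2/3.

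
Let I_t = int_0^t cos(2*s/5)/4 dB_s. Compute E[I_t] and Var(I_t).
E[I_t] = 0; Var(I_t) = t/32 + 5*sin(4*t/5)/128

The Itô integral of a deterministic integrand f(s) has mean 0 because each increment f(s) * (B_{s+ds} - B_s) has mean 0. By the Itô isometry:
  Var( int_0^t f(s) dB_s ) = E[ (int_0^t f(s) dB_s)^2 ] = int_0^t f(s)^2 ds.
Here f(s) = cos(2*s/5)/4, so f(s)^2 = cos(2*s/5)^2/16. Integrate:
  int_0^t (cos(2*s/5)^2/16) ds = t/32 + 5*sin(4*t/5)/128.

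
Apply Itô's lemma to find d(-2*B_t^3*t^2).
d(-2*B_t^3*t^2) = (2*B_t*t*(-2*B_t^2 - 3*t)) dt + (-6*B_t^2*t^2) dB_t

Itô's formula for f(t, x): d f(t, B_t) = (f_t + (1/2) f_xx) dt + f_x dB_t. Compute partials of f(t, x) = -2*t^2*x^3:
  f_t(t,x)  = -4*t*x^3
  f_x(t,x)  = -6*t^2*x^2
  f_xx(t,x) = -12*t^2*x
Assemble drift = f_t + (1/2) f_xx = 2*t*x*(-3*t - 2*x^2) and diffusion = f_x = -6*t^2*x^2. Substituting x = B_t:
  d(-2*B_t^3*t^2) = (2*B_t*t*(-2*B_t^2 - 3*t)) dt + (-6*B_t^2*t^2) dB_t.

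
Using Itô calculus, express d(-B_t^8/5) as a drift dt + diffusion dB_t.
d(-B_t^8/5) = (-28*B_t^6/5) dt + (-8*B_t^7/5) dB_t

Itô's formula for f(B_t) gives d f(B_t) = f'(B_t) dB_t + (1/2) f''(B_t) dt. Compute derivatives of f(x) = -x^8/5:
  f'(x)  = -8*x^7/5
  f''(x) = -56*x^6/5
Substitute x = B_t and multiply the f'' term by 1/2:
  drift     = (1/2) * (-56*x^6/5) evaluated at B_t = -28*B_t^6/5
  diffusion = (-8*x^7/5) evaluated at B_t = -8*B_t^7/5
Therefore d(-B_t^8/5) = (-28*B_t^6/5) dt + (-8*B_t^7/5) dB_t.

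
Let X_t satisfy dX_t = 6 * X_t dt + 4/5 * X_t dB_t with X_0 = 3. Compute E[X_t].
E[X_t] = 3*exp(6*t)

For GBM dX = mu X dt + sigma X dB with X_0 = x_0, apply Itô to Y = log X: dY = (mu - sigma^2/2) dt + sigma dB, so Y_t = log(x_0) + (mu - sigma^2/2) t + sigma B_t and hence X_t = x_0 * exp((mu - sigma^2/2) t + sigma B_t).
With mu = 6, sigma = 4/5, x_0 = 3, this gives:
  X_t = 3 * exp((142/25) * t + (4/5) * B_t).
Since sigma*B_t ~ Normal(0, sigma^2 t), E[exp(sigma*B_t)] = exp(sigma^2 t / 2); so E[X_t] = x_0 * exp((mu - sigma^2/2) t) * exp(sigma^2 t / 2) = x_0 * exp(mu t) = 3*exp(6*t).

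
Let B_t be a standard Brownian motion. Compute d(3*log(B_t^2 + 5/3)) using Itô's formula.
d(3*log(B_t^2 + 5/3)) = (9*(5 - 3*B_t^2)/(3*B_t^2 + 5)^2) dt + (18*B_t/(3*B_t^2 + 5)) dB_t

Itô's formula for f(B_t) gives d f(B_t) = f'(B_t) dB_t + (1/2) f''(B_t) dt. Compute derivatives of f(x) = 3*log(x^2 + 5/3):
  f'(x)  = 18*x/(3*x^2 + 5)
  f''(x) = 18*(5 - 3*x^2)/(3*x^2 + 5)^2
Substitute x = B_t and multiply the f'' term by 1/2:
  drift     = (1/2) * (18*(5 - 3*x^2)/(3*x^2 + 5)^2) evaluated at B_t = 9*(5 - 3*B_t^2)/(3*B_t^2 + 5)^2
  diffusion = (18*x/(3*x^2 + 5)) evaluated at B_t = 18*B_t/(3*B_t^2 + 5)
Therefore d(3*log(B_t^2 + 5/3)) = (9*(5 - 3*B_t^2)/(3*B_t^2 + 5)^2) dt + (18*B_t/(3*B_t^2 + 5)) dB_t.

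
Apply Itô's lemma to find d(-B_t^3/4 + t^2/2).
d(-B_t^3/4 + t^2/2) = (-3*B_t/4 + t) dt + (-3*B_t^2/4) dB_t

Itô's formula for f(t, x): d f(t, B_t) = (f_t + (1/2) f_xx) dt + f_x dB_t. Compute partials of f(t, x) = t^2/2 - x^3/4:
  f_t(t,x)  = t
  f_x(t,x)  = -3*x^2/4
  f_xx(t,x) = -3*x/2
Assemble drift = f_t + (1/2) f_xx = t - 3*x/4 and diffusion = f_x = -3*x^2/4. Substituting x = B_t:
  d(-B_t^3/4 + t^2/2) = (-3*B_t/4 + t) dt + (-3*B_t^2/4) dB_t.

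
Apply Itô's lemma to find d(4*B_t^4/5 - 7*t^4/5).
d(4*B_t^4/5 - 7*t^4/5) = (24*B_t^2/5 - 28*t^3/5) dt + (16*B_t^3/5) dB_t

Itô's formula for f(t, x): d f(t, B_t) = (f_t + (1/2) f_xx) dt + f_x dB_t. Compute partials of f(t, x) = -7*t^4/5 + 4*x^4/5:
  f_t(t,x)  = -28*t^3/5
  f_x(t,x)  = 16*x^3/5
  f_xx(t,x) = 48*x^2/5
Assemble drift = f_t + (1/2) f_xx = -28*t^3/5 + 24*x^2/5 and diffusion = f_x = 16*x^3/5. Substituting x = B_t:
  d(4*B_t^4/5 - 7*t^4/5) = (24*B_t^2/5 - 28*t^3/5) dt + (16*B_t^3/5) dB_t.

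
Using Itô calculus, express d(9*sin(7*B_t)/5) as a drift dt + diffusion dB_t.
d(9*sin(7*B_t)/5) = (-441*sin(7*B_t)/10) dt + (63*cos(7*B_t)/5) dB_t

Itô's formula for f(B_t) gives d f(B_t) = f'(B_t) dB_t + (1/2) f''(B_t) dt. Compute derivatives of f(x) = 9*sin(7*x)/5:
  f'(x)  = 63*cos(7*x)/5
  f''(x) = -441*sin(7*x)/5
Substitute x = B_t and multiply the f'' term by 1/2:
  drift     = (1/2) * (-441*sin(7*x)/5) evaluated at B_t = -441*sin(7*B_t)/10
  diffusion = (63*cos(7*x)/5) evaluated at B_t = 63*cos(7*B_t)/5
Therefore d(9*sin(7*B_t)/5) = (-441*sin(7*B_t)/10) dt + (63*cos(7*B_t)/5) dB_t.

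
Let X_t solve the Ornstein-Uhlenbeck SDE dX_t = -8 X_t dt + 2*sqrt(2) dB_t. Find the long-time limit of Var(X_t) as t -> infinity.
lim Var(X_t) = 1/2

The OU SDE dX = -theta X dt + sigma dB admits the integrating factor exp(theta t): d(exp(theta t) X_t) = sigma exp(theta t) dB_t. Integrating from 0 to t gives X_t = x_0 * exp(-theta t) + sigma * int_0^t exp(-theta (t-s)) dB_s for any initial x_0. The Itô integral has variance (by the Itô isometry) sigma^2 * int_0^t exp(-2 theta (t - s)) ds = sigma^2 * (1 - exp(-2 theta t)) / (2 theta), independent of x_0.
With theta = 8, sigma = 2*sqrt(2):
  Var(X_t) = (2*sqrt(2))^2 * (1 - exp(-2*8 t)) / (2 * 8) = 1/2 - exp(-16*t)/2.
As t -> infinity, exp(-2*8 t) -> 0, so the stationary variance is sigma^2 / (2 theta) = 1/2.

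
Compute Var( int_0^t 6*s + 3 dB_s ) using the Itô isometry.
Var = 3*t*(4*t^2 + 6*t + 3)

The Itô integral of a deterministic integrand f(s) has mean 0 because each increment f(s) * (B_{s+ds} - B_s) has mean 0. By the Itô isometry:
  Var( int_0^t f(s) dB_s ) = E[ (int_0^t f(s) dB_s)^2 ] = int_0^t f(s)^2 ds.
Here f(s) = 6*s + 3, so f(s)^2 = 9*(2*s + 1)^2. Integrate:
  int_0^t (9*(2*s + 1)^2) ds = 3*t*(4*t^2 + 6*t + 3).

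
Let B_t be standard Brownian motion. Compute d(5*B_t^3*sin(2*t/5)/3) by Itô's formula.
d(5*B_t^3*sin(2*t/5)/3) = (B_t*(2*B_t^2*cos(2*t/5) + 15*sin(2*t/5))/3) dt + (5*B_t^2*sin(2*t/5)) dB_t

Itô's formula for f(t, x): d f(t, B_t) = (f_t + (1/2) f_xx) dt + f_x dB_t. Compute partials of f(t, x) = 5*x^3*sin(2*t/5)/3:
  f_t(t,x)  = 2*x^3*cos(2*t/5)/3
  f_x(t,x)  = 5*x^2*sin(2*t/5)
  f_xx(t,x) = 10*x*sin(2*t/5)
Assemble drift = f_t + (1/2) f_xx = x*(2*x^2*cos(2*t/5) + 15*sin(2*t/5))/3 and diffusion = f_x = 5*x^2*sin(2*t/5). Substituting x = B_t:
  d(5*B_t^3*sin(2*t/5)/3) = (B_t*(2*B_t^2*cos(2*t/5) + 15*sin(2*t/5))/3) dt + (5*B_t^2*sin(2*t/5)) dB_t.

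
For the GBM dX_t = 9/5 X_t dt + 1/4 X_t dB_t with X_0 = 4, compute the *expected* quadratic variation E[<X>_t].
E[<X>_t] = 80*exp(293*t/80)/293 - 80/293

<X>_t = int_0^t ((1/4) * X_s)^2 ds. Taking expectation inside the integral: E[<X>_t] = (1/4)^2 * int_0^t E[X_s^2] ds. For GBM, E[X_s^2] = x_0^2 * exp((2 mu + sigma^2) s). Integrating:
  E[<X>_t] = (1/4)^2 * 4^2 * (exp((2*(9/5) + (1/4)^2) t) - 1) / (2*(9/5) + (1/4)^2)
           = (1/4)^2 * 4^2 * (exp((293/80) t) - 1) / (293/80) = 80*exp(293*t/80)/293 - 80/293.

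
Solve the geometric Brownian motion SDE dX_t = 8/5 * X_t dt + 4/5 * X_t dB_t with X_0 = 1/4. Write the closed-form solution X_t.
X_t = 1/4 * exp((32/25) * t + (4/5) * B_t)

For GBM dX = mu X dt + sigma X dB with X_0 = x_0, apply Itô to Y = log X: dY = (mu - sigma^2/2) dt + sigma dB, so Y_t = log(x_0) + (mu - sigma^2/2) t + sigma B_t and hence X_t = x_0 * exp((mu - sigma^2/2) t + sigma B_t).
With mu = 8/5, sigma = 4/5, x_0 = 1/4, this gives:
  X_t = 1/4 * exp((32/25) * t + (4/5) * B_t).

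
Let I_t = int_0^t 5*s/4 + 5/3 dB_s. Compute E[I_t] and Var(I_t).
E[I_t] = 0; Var(I_t) = 25*t*(3*t^2 + 12*t + 16)/144

The Itô integral of a deterministic integrand f(s) has mean 0 because each increment f(s) * (B_{s+ds} - B_s) has mean 0. By the Itô isometry:
  Var( int_0^t f(s) dB_s ) = E[ (int_0^t f(s) dB_s)^2 ] = int_0^t f(s)^2 ds.
Here f(s) = 5*s/4 + 5/3, so f(s)^2 = 25*(3*s + 4)^2/144. Integrate:
  int_0^t (25*(3*s + 4)^2/144) ds = 25*t*(3*t^2 + 12*t + 16)/144.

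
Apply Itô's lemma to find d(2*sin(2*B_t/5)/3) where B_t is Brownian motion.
d(2*sin(2*B_t/5)/3) = (-4*sin(2*B_t/5)/75) dt + (4*cos(2*B_t/5)/15) dB_t

Itô's formula for f(B_t) gives d f(B_t) = f'(B_t) dB_t + (1/2) f''(B_t) dt. Compute derivatives of f(x) = 2*sin(2*x/5)/3:
  f'(x)  = 4*cos(2*x/5)/15
  f''(x) = -8*sin(2*x/5)/75
Substitute x = B_t and multiply the f'' term by 1/2:
  drift     = (1/2) * (-8*sin(2*x/5)/75) evaluated at B_t = -4*sin(2*B_t/5)/75
  diffusion = (4*cos(2*x/5)/15) evaluated at B_t = 4*cos(2*B_t/5)/15
Therefore d(2*sin(2*B_t/5)/3) = (-4*sin(2*B_t/5)/75) dt + (4*cos(2*B_t/5)/15) dB_t.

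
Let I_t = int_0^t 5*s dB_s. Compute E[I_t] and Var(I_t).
E[I_t] = 0; Var(I_t) = 25*t^3/3

The Itô integral of a deterministic integrand f(s) has mean 0 because each increment f(s) * (B_{s+ds} - B_s) has mean 0. By the Itô isometry:
  Var( int_0^t f(s) dB_s ) = E[ (int_0^t f(s) dB_s)^2 ] = int_0^t f(s)^2 ds.
Here f(s) = 5*s, so f(s)^2 = 25*s^2. Integrate:
  int_0^t (25*s^2) ds = 25*t^3/3.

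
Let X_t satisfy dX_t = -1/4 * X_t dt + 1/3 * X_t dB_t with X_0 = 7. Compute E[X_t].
E[X_t] = 7*exp(-t/4)

For GBM dX = mu X dt + sigma X dB with X_0 = x_0, apply Itô to Y = log X: dY = (mu - sigma^2/2) dt + sigma dB, so Y_t = log(x_0) + (mu - sigma^2/2) t + sigma B_t and hence X_t = x_0 * exp((mu - sigma^2/2) t + sigma B_t).
With mu = -1/4, sigma = 1/3, x_0 = 7, this gives:
  X_t = 7 * exp((-11/36) * t + (1/3) * B_t).
Since sigma*B_t ~ Normal(0, sigma^2 t), E[exp(sigma*B_t)] = exp(sigma^2 t / 2); so E[X_t] = x_0 * exp((mu - sigma^2/2) t) * exp(sigma^2 t / 2) = x_0 * exp(mu t) = 7*exp(-t/4).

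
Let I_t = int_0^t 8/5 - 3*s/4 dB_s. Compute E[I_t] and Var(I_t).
E[I_t] = 0; Var(I_t) = t*(75*t^2 - 480*t + 1024)/400

The Itô integral of a deterministic integrand f(s) has mean 0 because each increment f(s) * (B_{s+ds} - B_s) has mean 0. By the Itô isometry:
  Var( int_0^t f(s) dB_s ) = E[ (int_0^t f(s) dB_s)^2 ] = int_0^t f(s)^2 ds.
Here f(s) = 8/5 - 3*s/4, so f(s)^2 = (15*s - 32)^2/400. Integrate:
  int_0^t ((15*s - 32)^2/400) ds = t*(75*t^2 - 480*t + 1024)/400.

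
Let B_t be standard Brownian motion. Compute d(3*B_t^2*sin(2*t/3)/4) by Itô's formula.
d(3*B_t^2*sin(2*t/3)/4) = (B_t^2*cos(2*t/3)/2 + 3*sin(2*t/3)/4) dt + (3*B_t*sin(2*t/3)/2) dB_t

Itô's formula for f(t, x): d f(t, B_t) = (f_t + (1/2) f_xx) dt + f_x dB_t. Compute partials of f(t, x) = 3*x^2*sin(2*t/3)/4:
  f_t(t,x)  = x^2*cos(2*t/3)/2
  f_x(t,x)  = 3*x*sin(2*t/3)/2
  f_xx(t,x) = 3*sin(2*t/3)/2
Assemble drift = f_t + (1/2) f_xx = x^2*cos(2*t/3)/2 + 3*sin(2*t/3)/4 and diffusion = f_x = 3*x*sin(2*t/3)/2. Substituting x = B_t:
  d(3*B_t^2*sin(2*t/3)/4) = (B_t^2*cos(2*t/3)/2 + 3*sin(2*t/3)/4) dt + (3*B_t*sin(2*t/3)/2) dB_t.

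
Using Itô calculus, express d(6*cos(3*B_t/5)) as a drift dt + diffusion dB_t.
d(6*cos(3*B_t/5)) = (-27*cos(3*B_t/5)/25) dt + (-18*sin(3*B_t/5)/5) dB_t

Itô's formula for f(B_t) gives d f(B_t) = f'(B_t) dB_t + (1/2) f''(B_t) dt. Compute derivatives of f(x) = 6*cos(3*x/5):
  f'(x)  = -18*sin(3*x/5)/5
  f''(x) = -54*cos(3*x/5)/25
Substitute x = B_t and multiply the f'' term by 1/2:
  drift     = (1/2) * (-54*cos(3*x/5)/25) evaluated at B_t = -27*cos(3*B_t/5)/25
  diffusion = (-18*sin(3*x/5)/5) evaluated at B_t = -18*sin(3*B_t/5)/5
Therefore d(6*cos(3*B_t/5)) = (-27*cos(3*B_t/5)/25) dt + (-18*sin(3*B_t/5)/5) dB_t.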